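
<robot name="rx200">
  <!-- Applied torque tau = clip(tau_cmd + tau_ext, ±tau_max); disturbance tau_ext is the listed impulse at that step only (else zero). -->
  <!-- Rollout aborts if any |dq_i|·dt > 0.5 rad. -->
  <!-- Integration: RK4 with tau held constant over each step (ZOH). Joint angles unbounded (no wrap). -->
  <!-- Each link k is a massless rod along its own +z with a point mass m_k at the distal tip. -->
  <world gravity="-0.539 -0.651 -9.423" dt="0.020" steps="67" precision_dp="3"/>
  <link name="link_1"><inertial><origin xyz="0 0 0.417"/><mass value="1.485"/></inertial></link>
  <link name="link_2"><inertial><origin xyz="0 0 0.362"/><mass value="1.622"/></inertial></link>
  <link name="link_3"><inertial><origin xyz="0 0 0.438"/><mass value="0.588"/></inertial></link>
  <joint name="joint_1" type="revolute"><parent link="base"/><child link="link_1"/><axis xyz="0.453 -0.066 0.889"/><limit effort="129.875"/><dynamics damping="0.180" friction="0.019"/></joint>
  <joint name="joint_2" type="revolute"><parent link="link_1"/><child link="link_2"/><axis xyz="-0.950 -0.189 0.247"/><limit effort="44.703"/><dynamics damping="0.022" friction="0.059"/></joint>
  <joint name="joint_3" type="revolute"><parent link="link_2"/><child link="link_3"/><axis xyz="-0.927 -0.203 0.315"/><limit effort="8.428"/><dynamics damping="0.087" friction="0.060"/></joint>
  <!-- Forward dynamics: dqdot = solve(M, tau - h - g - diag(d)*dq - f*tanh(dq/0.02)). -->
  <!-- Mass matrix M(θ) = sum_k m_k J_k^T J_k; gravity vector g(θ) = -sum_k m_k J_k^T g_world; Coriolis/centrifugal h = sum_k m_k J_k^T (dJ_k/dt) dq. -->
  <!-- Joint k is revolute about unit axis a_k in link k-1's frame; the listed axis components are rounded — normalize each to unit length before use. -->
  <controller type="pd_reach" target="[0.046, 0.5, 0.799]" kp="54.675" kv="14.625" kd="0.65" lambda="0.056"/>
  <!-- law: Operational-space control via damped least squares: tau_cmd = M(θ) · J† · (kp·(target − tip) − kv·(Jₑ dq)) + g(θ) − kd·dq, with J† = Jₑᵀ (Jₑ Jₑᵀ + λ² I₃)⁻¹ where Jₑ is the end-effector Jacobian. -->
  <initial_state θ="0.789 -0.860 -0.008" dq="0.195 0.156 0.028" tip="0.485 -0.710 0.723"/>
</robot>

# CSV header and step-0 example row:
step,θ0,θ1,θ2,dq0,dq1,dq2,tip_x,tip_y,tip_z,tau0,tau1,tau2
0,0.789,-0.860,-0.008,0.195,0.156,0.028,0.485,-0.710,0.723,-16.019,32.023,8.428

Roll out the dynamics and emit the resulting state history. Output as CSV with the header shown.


step,θ0,θ1,θ2,dq0,dq1,dq2,tip_x,tip_y,tip_z,tau0,tau1,tau2
1,0.795,-0.844,-0.017,0.455,1.476,-0.894,0.486,-0.707,0.729,-16.049,28.435,7.620
2,0.806,-0.804,-0.041,0.621,2.509,-1.523,0.484,-0.700,0.745,-18.587,28.929,6.347
3,0.820,-0.741,-0.085,0.796,3.837,-2.913,0.480,-0.690,0.767,-24.452,33.453,5.878
4,0.838,-0.645,-0.168,1.084,5.786,-5.356,0.473,-0.676,0.796,-32.564,39.937,6.047
5,0.865,-0.502,-0.309,1.725,8.608,-8.780,0.458,-0.657,0.828,-34.230,37.751,6.371
6,0.907,-0.304,-0.508,2.636,11.285,-11.012,0.433,-0.630,0.862,-20.523,19.482,5.324
7,0.958,-0.078,-0.711,2.210,11.063,-9.107,0.389,-0.599,0.896,3.581,-0.805,1.789
8,1.002,0.133,-0.865,2.004,10.014,-6.240,0.331,-0.570,0.928,26.881,-14.904,-1.402
9,1.054,0.331,-0.965,3.072,9.581,-3.717,0.267,-0.545,0.955,-52.828,-10.797,-3.751
10,1.043,0.454,-1.022,-3.588,3.488,-2.552,0.204,-0.521,0.976,-62.598,-2.330,-3.560
11,0.919,0.488,-1.086,-8.652,0.054,-3.996,0.153,-0.485,0.991,-45.040,-2.342,-0.837
12,0.713,0.470,-1.174,-11.915,-1.855,-4.888,0.109,-0.437,0.998,-28.289,-7.544,1.193
13,0.453,0.418,-1.271,-14.187,-3.351,-4.851,0.062,-0.381,0.998,26.050,-12.473,2.622
14,0.200,0.377,-1.370,-11.069,-0.714,-5.002,0.011,-0.318,0.992,48.843,-10.390,3.990
15,0.035,0.411,-1.473,-5.562,3.800,-5.172,-0.028,-0.248,0.985,36.141,-11.011,3.962
16,-0.044,0.507,-1.566,-2.548,5.705,-3.939,-0.050,-0.180,0.981,24.641,-12.504,2.218
17,-0.082,0.624,-1.630,-1.319,5.913,-2.437,-0.061,-0.115,0.979,6.886,-15.739,0.491
18,-0.113,0.729,-1.666,-1.696,4.659,-1.280,-0.068,-0.054,0.979,-6.254,-16.802,-0.562
19,-0.158,0.805,-1.686,-2.775,2.968,-0.801,-0.069,0.003,0.977,-3.782,-14.515,-0.837
20,-0.220,0.853,-1.701,-3.448,1.885,-0.724,-0.065,0.055,0.973,2.909,-12.297,-0.748
21,-0.291,0.886,-1.716,-3.608,1.380,-0.721,-0.057,0.102,0.966,8.602,-10.939,-0.639
22,-0.361,0.912,-1.730,-3.410,1.231,-0.684,-0.045,0.144,0.958,12.547,-10.184,-0.593
23,-0.425,0.937,-1.743,-3.001,1.273,-0.605,-0.032,0.183,0.948,14.905,-9.758,-0.594
24,-0.480,0.964,-1.754,-2.489,1.400,-0.496,-0.018,0.217,0.939,15.957,-9.513,-0.611
25,-0.524,0.993,-1.762,-1.952,1.545,-0.374,-0.004,0.247,0.929,15.984,-9.376,-0.625
26,-0.558,1.026,-1.769,-1.446,1.667,-0.250,0.008,0.274,0.919,15.272,-9.307,-0.624
27,-0.582,1.060,-1.773,-1.003,1.744,-0.135,0.020,0.298,0.910,14.096,-9.275,-0.605
28,-0.599,1.095,-1.774,-0.638,1.768,-0.034,0.030,0.320,0.901,12.701,-9.250,-0.568
29,-0.609,1.130,-1.774,-0.354,1.747,0.033,0.038,0.339,0.893,11.273,-9.213,-0.490
30,-0.614,1.164,-1.773,-0.142,1.688,0.074,0.045,0.356,0.885,9.936,-9.150,-0.389
31,-0.615,1.197,-1.771,0.011,1.599,0.109,0.050,0.371,0.877,8.758,-9.057,-0.302
32,-0.614,1.228,-1.769,0.115,1.491,0.133,0.053,0.384,0.870,7.769,-8.940,-0.226
33,-0.611,1.257,-1.766,0.183,1.375,0.150,0.056,0.396,0.863,6.953,-8.807,-0.160
34,-0.607,1.283,-1.763,0.225,1.257,0.159,0.058,0.406,0.857,6.294,-8.664,-0.103
35,-0.602,1.307,-1.760,0.248,1.141,0.163,0.059,0.415,0.852,5.769,-8.518,-0.055
36,-0.597,1.329,-1.757,0.257,1.031,0.163,0.059,0.423,0.847,5.355,-8.375,-0.015
37,-0.592,1.348,-1.753,0.256,0.929,0.159,0.059,0.431,0.842,5.032,-8.238,0.017
38,-0.587,1.366,-1.750,0.250,0.834,0.154,0.059,0.437,0.838,4.783,-8.109,0.043
39,-0.582,1.382,-1.747,0.239,0.748,0.147,0.059,0.443,0.834,4.591,-7.991,0.064
40,-0.577,1.396,-1.744,0.226,0.670,0.140,0.058,0.448,0.831,4.444,-7.883,0.080
41,-0.573,1.409,-1.742,0.212,0.600,0.132,0.057,0.452,0.828,4.333,-7.786,0.092
42,-0.569,1.420,-1.739,0.198,0.537,0.125,0.057,0.456,0.825,4.248,-7.699,0.100
43,-0.565,1.430,-1.737,0.183,0.481,0.117,0.056,0.460,0.822,4.185,-7.622,0.106
44,-0.561,1.439,-1.734,0.169,0.431,0.110,0.055,0.463,0.820,4.138,-7.554,0.110
45,-0.558,1.448,-1.732,0.155,0.387,0.103,0.054,0.466,0.818,4.103,-7.494,0.112
46,-0.555,1.455,-1.730,0.143,0.347,0.097,0.054,0.468,0.816,4.078,-7.442,0.112
47,-0.553,1.462,-1.728,0.131,0.312,0.091,0.053,0.471,0.815,4.059,-7.396,0.112
48,-0.550,1.467,-1.727,0.120,0.280,0.085,0.052,0.473,0.813,4.046,-7.355,0.111
49,-0.548,1.473,-1.725,0.109,0.252,0.080,0.052,0.475,0.812,4.037,-7.320,0.109
50,-0.546,1.478,-1.724,0.100,0.227,0.075,0.051,0.476,0.810,4.031,-7.289,0.107
51,-0.544,1.482,-1.722,0.092,0.204,0.071,0.051,0.478,0.809,4.027,-7.262,0.104
52,-0.542,1.486,-1.721,0.084,0.184,0.066,0.050,0.479,0.808,4.024,-7.238,0.101
53,-0.540,1.489,-1.719,0.076,0.166,0.062,0.050,0.481,0.807,4.023,-7.217,0.099
54,-0.539,1.492,-1.718,0.070,0.150,0.059,0.049,0.482,0.807,4.023,-7.199,0.096
55,-0.538,1.495,-1.717,0.064,0.135,0.055,0.049,0.483,0.806,4.023,-7.183,0.093
56,-0.536,1.498,-1.716,0.059,0.122,0.052,0.049,0.484,0.805,4.024,-7.168,0.090
57,-0.535,1.500,-1.715,0.054,0.110,0.049,0.048,0.485,0.805,4.025,-7.156,0.088
58,-0.534,1.502,-1.714,0.049,0.100,0.046,0.048,0.485,0.804,4.026,-7.145,0.085
59,-0.533,1.504,-1.713,0.045,0.090,0.044,0.048,0.486,0.804,4.027,-7.135,0.082
60,-0.532,1.506,-1.712,0.041,0.082,0.042,0.048,0.487,0.803,4.028,-7.126,0.080
61,-0.532,1.507,-1.711,0.038,0.074,0.039,0.047,0.487,0.803,4.029,-7.119,0.077
62,-0.531,1.509,-1.711,0.035,0.067,0.037,0.047,0.488,0.802,4.030,-7.112,0.075
63,-0.530,1.510,-1.710,0.032,0.060,0.036,0.047,0.488,0.802,4.031,-7.106,0.072
64,-0.530,1.511,-1.709,0.029,0.055,0.034,0.047,0.489,0.802,4.032,-7.100,0.070
65,-0.529,1.512,-1.709,0.027,0.050,0.033,0.047,0.489,0.801,4.032,-7.096,0.068
66,-0.529,1.513,-1.708,0.025,0.045,0.031,0.047,0.490,0.801,4.033,-7.092,0.065
67,-0.528,1.514,-1.707,0.023,0.041,0.030,0.046,0.490,0.801,,,


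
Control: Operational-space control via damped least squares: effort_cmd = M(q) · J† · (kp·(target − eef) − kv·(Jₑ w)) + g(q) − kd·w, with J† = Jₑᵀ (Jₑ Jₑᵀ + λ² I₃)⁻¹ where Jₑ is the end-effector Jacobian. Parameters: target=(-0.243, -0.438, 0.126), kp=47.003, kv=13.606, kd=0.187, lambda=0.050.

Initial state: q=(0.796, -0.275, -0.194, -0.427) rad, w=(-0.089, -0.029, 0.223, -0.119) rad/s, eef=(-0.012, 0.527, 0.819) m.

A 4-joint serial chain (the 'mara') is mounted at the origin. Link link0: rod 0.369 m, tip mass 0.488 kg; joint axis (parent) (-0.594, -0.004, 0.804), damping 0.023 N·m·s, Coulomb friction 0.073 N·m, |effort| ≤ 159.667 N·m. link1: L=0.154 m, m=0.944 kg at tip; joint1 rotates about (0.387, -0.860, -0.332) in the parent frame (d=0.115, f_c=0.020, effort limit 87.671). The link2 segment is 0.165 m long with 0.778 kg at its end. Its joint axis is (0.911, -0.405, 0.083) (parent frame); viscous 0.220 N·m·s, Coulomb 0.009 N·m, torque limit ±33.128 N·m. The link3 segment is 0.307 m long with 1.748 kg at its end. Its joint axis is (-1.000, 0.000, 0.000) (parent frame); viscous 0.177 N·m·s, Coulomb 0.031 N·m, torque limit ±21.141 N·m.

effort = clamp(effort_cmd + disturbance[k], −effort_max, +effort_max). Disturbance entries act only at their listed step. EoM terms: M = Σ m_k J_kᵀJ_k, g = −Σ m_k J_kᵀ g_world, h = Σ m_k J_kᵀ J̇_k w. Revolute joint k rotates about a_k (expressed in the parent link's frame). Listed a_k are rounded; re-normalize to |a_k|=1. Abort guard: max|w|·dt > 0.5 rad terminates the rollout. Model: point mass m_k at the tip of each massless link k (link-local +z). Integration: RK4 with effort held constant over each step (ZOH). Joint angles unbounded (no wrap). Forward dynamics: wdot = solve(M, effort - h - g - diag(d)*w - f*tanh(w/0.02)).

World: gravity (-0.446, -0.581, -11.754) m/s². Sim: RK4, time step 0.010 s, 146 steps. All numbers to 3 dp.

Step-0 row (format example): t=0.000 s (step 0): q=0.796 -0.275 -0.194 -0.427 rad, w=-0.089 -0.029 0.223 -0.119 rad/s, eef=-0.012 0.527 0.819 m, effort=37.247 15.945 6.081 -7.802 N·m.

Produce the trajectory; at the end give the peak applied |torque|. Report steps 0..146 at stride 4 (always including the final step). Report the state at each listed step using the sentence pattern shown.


t=0.040 s (step 4): q=0.949 -0.271 -0.082 -0.660 rad, w=7.529 0.082 7.854 -7.385 rad/s, eef=-0.016 0.502 0.811 m, effort=14.875 16.347 7.172 -7.240 N·m.
t=0.080 s (step 8): q=1.305 -0.189 0.278 -0.909 rad, w=9.361 4.638 7.596 -5.655 rad/s, eef=-0.036 0.442 0.754 m, effort=-19.664 21.256 8.503 -2.387 N·m.
t=0.120 s (step 12): q=1.674 0.103 0.462 -1.128 rad, w=9.125 9.802 1.497 -5.372 rad/s, eef=-0.062 0.370 0.666 m, effort=-22.731 16.624 1.670 5.122 N·m.
t=0.160 s (step 16): q=2.044 0.567 0.393 -1.341 rad, w=9.526 12.895 -4.879 -5.234 rad/s, eef=-0.085 0.302 0.581 m, effort=-17.106 9.447 -4.134 9.292 N·m.
t=0.200 s (step 20): q=2.452 1.093 0.086 -1.539 rad, w=10.994 12.936 -10.307 -4.641 rad/s, eef=-0.100 0.241 0.510 m, effort=-10.801 0.656 -6.460 9.656 N·m.
t=0.240 s (step 24): q=2.905 1.571 -0.402 -1.724 rad, w=11.016 10.675 -13.410 -4.741 rad/s, eef=-0.104 0.186 0.456 m, effort=-7.654 -7.573 -7.172 8.622 N·m.
t=0.280 s (step 28): q=3.271 1.924 -0.912 -1.919 rad, w=6.737 6.832 -11.264 -4.953 rad/s, eef=-0.097 0.143 0.413 m, effort=-6.346 -11.066 -7.596 7.562 N·m.
t=0.320 s (step 32): q=3.432 2.120 -1.279 -2.118 rad, w=1.477 3.126 -7.209 -5.020 rad/s, eef=-0.088 0.106 0.378 m, effort=-4.936 -10.136 -6.884 6.834 N·m.
t=0.360 s (step 36): q=3.411 2.197 -1.516 -2.319 rad, w=-2.236 1.017 -4.987 -4.955 rad/s, eef=-0.083 0.068 0.348 m, effort=-3.434 -8.234 -5.369 6.533 N·m.
t=0.400 s (step 40): q=3.270 2.222 -1.699 -2.507 rad, w=-4.662 0.427 -4.359 -4.360 rad/s, eef=-0.084 0.027 0.321 m, effort=-2.320 -6.832 -3.925 6.568 N·m.
t=0.440 s (step 44): q=3.051 2.245 -1.872 -2.658 rad, w=-6.169 0.862 -4.331 -3.061 rad/s, eef=-0.090 -0.015 0.297 m, effort=-1.447 -6.041 -2.716 6.693 N·m.
t=0.480 s (step 48): q=2.789 2.299 -2.040 -2.742 rad, w=-6.745 1.913 -3.975 -1.015 rad/s, eef=-0.102 -0.055 0.276 m, effort=-0.097 -5.826 -1.541 6.578 N·m.
t=0.520 s (step 52): q=2.527 2.401 -2.179 -2.734 rad, w=-6.156 3.170 -2.844 1.419 rad/s, eef=-0.122 -0.093 0.256 m, effort=1.890 -6.390 -0.501 6.156 N·m.
t=0.560 s (step 56): q=2.311 2.547 -2.262 -2.635 rad, w=-4.565 4.035 -1.340 3.338 rad/s, eef=-0.148 -0.126 0.237 m, effort=3.233 -7.616 -0.254 5.834 N·m.
t=0.600 s (step 60): q=2.165 2.712 -2.290 -2.483 rad, w=-2.782 4.122 -0.124 4.132 rad/s, eef=-0.172 -0.152 0.219 m, effort=3.366 -8.865 -1.042 5.904 N·m.
t=0.640 s (step 64): q=2.083 2.869 -2.279 -2.317 rad, w=-1.404 3.643 0.634 4.078 rad/s, eef=-0.190 -0.172 0.203 m, effort=2.889 -9.752 -2.335 6.160 N·m.
t=0.680 s (step 68): q=2.045 3.001 -2.244 -2.161 rad, w=-0.539 2.967 1.101 3.707 rad/s, eef=-0.201 -0.190 0.189 m, effort=2.341 -10.305 -3.610 6.357 N·m.
t=0.720 s (step 72): q=2.035 3.107 -2.194 -2.021 rad, w=-0.054 2.325 1.376 3.308 rad/s, eef=-0.207 -0.206 0.177 m, effort=1.951 -10.651 -4.661 6.432 N·m.
t=0.760 s (step 76): q=2.037 3.188 -2.135 -1.895 rad, w=0.157 1.768 1.553 2.977 rad/s, eef=-0.209 -0.222 0.168 m, effort=1.804 -10.894 -5.482 6.412 N·m.
t=0.800 s (step 80): q=2.046 3.251 -2.072 -1.782 rad, w=0.266 1.357 1.602 2.707 rad/s, eef=-0.210 -0.237 0.160 m, effort=1.800 -11.077 -6.116 6.341 N·m.
t=0.840 s (step 84): q=2.058 3.299 -2.008 -1.678 rad, w=0.327 1.068 1.571 2.488 rad/s, eef=-0.211 -0.251 0.153 m, effort=1.874 -11.226 -6.620 6.250 N·m.
t=0.880 s (step 88): q=2.072 3.337 -1.947 -1.582 rad, w=0.358 0.864 1.499 2.306 rad/s, eef=-0.211 -0.265 0.148 m, effort=1.996 -11.358 -7.037 6.160 N·m.
t=0.920 s (step 92): q=2.086 3.369 -1.889 -1.493 rad, w=0.371 0.715 1.411 2.146 rad/s, eef=-0.211 -0.277 0.143 m, effort=2.144 -11.478 -7.393 6.079 N·m.
t=0.960 s (step 96): q=2.101 3.395 -1.834 -1.410 rad, w=0.373 0.603 1.318 2.002 rad/s, eef=-0.211 -0.289 0.140 m, effort=2.305 -11.591 -7.707 6.011 N·m.
t=1.000 s (step 100): q=2.116 3.417 -1.784 -1.333 rad, w=0.367 0.516 1.228 1.870 rad/s, eef=-0.211 -0.299 0.137 m, effort=2.472 -11.696 -7.988 5.955 N·m.
t=1.040 s (step 104): q=2.131 3.437 -1.736 -1.261 rad, w=0.357 0.446 1.142 1.746 rad/s, eef=-0.212 -0.309 0.135 m, effort=2.637 -11.793 -8.241 5.910 N·m.
t=1.080 s (step 108): q=2.145 3.453 -1.692 -1.193 rad, w=0.345 0.389 1.062 1.631 rad/s, eef=-0.212 -0.318 0.133 m, effort=2.797 -11.881 -8.471 5.872 N·m.
t=1.120 s (step 112): q=2.158 3.468 -1.651 -1.130 rad, w=0.330 0.342 0.988 1.523 rad/s, eef=-0.213 -0.327 0.131 m, effort=2.949 -11.960 -8.681 5.841 N·m.
t=1.160 s (step 116): q=2.171 3.481 -1.613 -1.072 rad, w=0.315 0.302 0.919 1.423 rad/s, eef=-0.214 -0.334 0.130 m, effort=3.094 -12.030 -8.871 5.814 N·m.
t=1.200 s (step 120): q=2.184 3.492 -1.578 -1.017 rad, w=0.300 0.268 0.856 1.329 rad/s, eef=-0.214 -0.341 0.129 m, effort=3.229 -12.092 -9.044 5.791 N·m.
t=1.240 s (step 124): q=2.195 3.502 -1.545 -0.965 rad, w=0.286 0.239 0.798 1.243 rad/s, eef=-0.215 -0.348 0.128 m, effort=3.354 -12.145 -9.201 5.771 N·m.
t=1.280 s (step 128): q=2.207 3.512 -1.514 -0.917 rad, w=0.271 0.215 0.744 1.162 rad/s, eef=-0.216 -0.353 0.127 m, effort=3.471 -12.190 -9.343 5.752 N·m.
t=1.320 s (step 132): q=2.217 3.520 -1.485 -0.872 rad, w=0.257 0.193 0.695 1.088 rad/s, eef=-0.217 -0.359 0.127 m, effort=3.579 -12.228 -9.472 5.735 N·m.
t=1.360 s (step 136): q=2.227 3.527 -1.458 -0.830 rad, w=0.243 0.174 0.650 1.019 rad/s, eef=-0.217 -0.364 0.126 m, effort=3.680 -12.260 -9.590 5.719 N·m.
t=1.400 s (step 140): q=2.237 3.534 -1.433 -0.791 rad, w=0.230 0.157 0.608 0.955 rad/s, eef=-0.218 -0.368 0.126 m, effort=3.772 -12.286 -9.696 5.704 N·m.
t=1.440 s (step 144): q=2.246 3.540 -1.410 -0.754 rad, w=0.218 0.143 0.570 0.896 rad/s, eef=-0.219 -0.372 0.125 m, effort=3.858 -12.307 -9.793 5.689 N·m.
t=1.460 s (step 146): q=2.250 3.542 -1.399 -0.736 rad, w=0.212 0.136 0.552 0.868 rad/s, eef=-0.219 -0.374 0.125 m.
max |effort| (N·m): 37.247


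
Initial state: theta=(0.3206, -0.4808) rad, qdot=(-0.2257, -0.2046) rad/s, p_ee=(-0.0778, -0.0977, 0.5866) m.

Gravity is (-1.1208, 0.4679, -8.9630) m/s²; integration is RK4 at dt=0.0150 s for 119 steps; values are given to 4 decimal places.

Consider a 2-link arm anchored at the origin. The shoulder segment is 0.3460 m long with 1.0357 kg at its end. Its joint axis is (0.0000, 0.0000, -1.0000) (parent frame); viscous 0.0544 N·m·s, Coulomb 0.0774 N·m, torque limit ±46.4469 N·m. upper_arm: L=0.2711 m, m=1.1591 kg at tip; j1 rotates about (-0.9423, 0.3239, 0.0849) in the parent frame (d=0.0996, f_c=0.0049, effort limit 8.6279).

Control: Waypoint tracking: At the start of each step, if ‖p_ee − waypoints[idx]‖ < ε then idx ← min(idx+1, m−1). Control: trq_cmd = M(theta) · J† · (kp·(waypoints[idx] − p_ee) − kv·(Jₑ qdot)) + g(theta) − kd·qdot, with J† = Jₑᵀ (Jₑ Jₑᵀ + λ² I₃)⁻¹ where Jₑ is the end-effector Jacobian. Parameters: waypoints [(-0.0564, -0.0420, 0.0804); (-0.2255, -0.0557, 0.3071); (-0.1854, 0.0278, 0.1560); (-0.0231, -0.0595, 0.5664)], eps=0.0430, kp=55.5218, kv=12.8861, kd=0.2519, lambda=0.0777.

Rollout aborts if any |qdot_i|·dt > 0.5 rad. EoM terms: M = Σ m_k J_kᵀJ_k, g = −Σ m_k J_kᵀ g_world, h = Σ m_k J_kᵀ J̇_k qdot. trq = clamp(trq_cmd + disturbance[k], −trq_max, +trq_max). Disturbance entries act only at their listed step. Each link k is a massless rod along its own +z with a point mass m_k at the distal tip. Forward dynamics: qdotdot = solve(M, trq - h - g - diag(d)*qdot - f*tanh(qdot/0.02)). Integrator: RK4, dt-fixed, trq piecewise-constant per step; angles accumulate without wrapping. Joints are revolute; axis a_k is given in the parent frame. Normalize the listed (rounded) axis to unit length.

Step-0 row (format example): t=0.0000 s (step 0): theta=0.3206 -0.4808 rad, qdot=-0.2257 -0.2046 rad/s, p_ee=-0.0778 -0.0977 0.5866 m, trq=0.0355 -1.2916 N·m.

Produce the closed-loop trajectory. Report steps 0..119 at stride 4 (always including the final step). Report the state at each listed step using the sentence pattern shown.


t=0.0600 s (step 4): theta=0.3203 -0.5392 rad, qdot=0.0320 -1.5438 rad/s, p_ee=-0.0867 -0.1083 0.5789 m, trq=-0.0928 0.3508 N·m.
t=0.1200 s (step 8): theta=0.3221 -0.6512 rad, qdot=0.0304 -2.1321 rad/s, p_ee=-0.1032 -0.1272 0.5620 m, trq=-0.1186 1.0192 N·m.
t=0.1800 s (step 12): theta=0.3238 -0.7906 rad, qdot=0.0253 -2.4996 rad/s, p_ee=-0.1223 -0.1481 0.5373 m, trq=-0.1537 1.4215 N·m.
t=0.2400 s (step 16): theta=0.3251 -0.9494 rad, qdot=0.0159 -2.7853 rad/s, p_ee=-0.1416 -0.1682 0.5046 m, trq=-0.1976 1.7529 N·m.
t=0.3000 s (step 20): theta=0.3257 -1.1235 rad, qdot=0.0058 -3.0099 rad/s, p_ee=-0.1590 -0.1849 0.4644 m, trq=-0.2511 2.0554 N·m.
t=0.3600 s (step 24): theta=0.3257 -1.3090 rad, qdot=-0.0045 -3.1591 rad/s, p_ee=-0.1728 -0.1963 0.4176 m, trq=-0.3107 2.3215 N·m.
t=0.4200 s (step 28): theta=0.3251 -1.5006 rad, qdot=-0.0168 -3.2117 rad/s, p_ee=-0.1813 -0.2005 0.3668 m, trq=-0.3666 2.5277 N·m.
t=0.4800 s (step 32): theta=0.3236 -1.6921 rad, qdot=-0.0343 -3.1537 rad/s, p_ee=-0.1837 -0.1970 0.3154 m, trq=-0.4056 2.6492 N·m.
t=0.5400 s (step 36): theta=0.3208 -1.8768 rad, qdot=-0.0586 -2.9867 rad/s, p_ee=-0.1800 -0.1866 0.2669 m, trq=-0.4191 2.6711 N·m.
t=0.6000 s (step 40): theta=0.3165 -2.0486 rad, qdot=-0.0845 -2.7286 rad/s, p_ee=-0.1714 -0.1711 0.2242 m, trq=-0.4112 2.5945 N·m.
t=0.6600 s (step 44): theta=0.3108 -2.2030 rad, qdot=-0.1049 -2.4095 rad/s, p_ee=-0.1597 -0.1527 0.1889 m, trq=-0.3905 2.4370 N·m.
t=0.7200 s (step 48): theta=0.3042 -2.3373 rad, qdot=-0.1141 -2.0635 rad/s, p_ee=-0.1467 -0.1336 0.1613 m, trq=-0.3640 2.2267 N·m.
t=0.7800 s (step 52): theta=0.2974 -2.4508 rad, qdot=-0.1086 -1.7211 rad/s, p_ee=-0.1340 -0.1153 0.1405 m, trq=-0.3360 1.9935 N·m.
t=0.8400 s (step 56): theta=0.2914 -2.5445 rad, qdot=-0.0884 -1.4040 rad/s, p_ee=-0.1226 -0.0990 0.1254 m, trq=-0.3093 1.7622 N·m.
t=0.9000 s (step 60): theta=0.2870 -2.6202 rad, qdot=-0.0583 -1.1250 rad/s, p_ee=-0.1129 -0.0848 0.1146 m, trq=-0.2845 1.5493 N·m.
t=0.9600 s (step 64): theta=0.2844 -2.6804 rad, qdot=-0.0314 -0.8900 rad/s, p_ee=-0.1049 -0.0730 0.1069 m, trq=-0.2594 1.3638 N·m.
t=1.0200 s (step 68): theta=0.2828 -2.7280 rad, qdot=-0.0223 -0.6993 rad/s, p_ee=-0.0985 -0.0634 0.1015 m, trq=-0.2312 1.2082 N·m.
t=1.0800 s (step 72): theta=0.2816 -2.7652 rad, qdot=-0.0187 -0.5464 rad/s, p_ee=-0.0933 -0.0558 0.0977 m, trq=-0.2064 1.0807 N·m.
t=1.1400 s (step 76): theta=0.3098 -2.7606 rad, qdot=0.8675 0.8533 rad/s, p_ee=-0.0955 -0.0541 0.0981 m, trq=-0.1650 2.3637 N·m.
t=1.2000 s (step 80): theta=0.3610 -2.6870 rad, qdot=0.8435 1.4880 rad/s, p_ee=-0.1092 -0.0635 0.1061 m, trq=0.0134 1.7110 N·m.
t=1.2600 s (step 84): theta=0.4126 -2.5908 rad, qdot=0.8769 1.6752 rad/s, p_ee=-0.1270 -0.0753 0.1186 m, trq=0.0792 1.6066 N·m.
t=1.3200 s (step 88): theta=0.4659 -2.4896 rad, qdot=0.8905 1.6787 rad/s, p_ee=-0.1460 -0.0851 0.1340 m, trq=0.0704 1.6828 N·m.
t=1.3800 s (step 92): theta=0.5186 -2.3910 rad, qdot=0.8609 1.5955 rad/s, p_ee=-0.1646 -0.0918 0.1511 m, trq=0.0252 1.8085 N·m.
t=1.4400 s (step 96): theta=0.5685 -2.2990 rad, qdot=0.7992 1.4668 rad/s, p_ee=-0.1816 -0.0955 0.1688 m, trq=-0.0310 1.9394 N·m.
t=1.5000 s (step 100): theta=0.6141 -2.2154 rad, qdot=0.7201 1.3152 rad/s, p_ee=-0.1965 -0.0967 0.1862 m, trq=-0.0834 2.0612 N·m.
t=1.5600 s (step 104): theta=0.6548 -2.1413 rad, qdot=0.6350 1.1557 rad/s, p_ee=-0.2091 -0.0961 0.2026 m, trq=-0.1255 2.1701 N·m.
t=1.6200 s (step 108): theta=0.6903 -2.0766 rad, qdot=0.5510 0.9989 rad/s, p_ee=-0.2193 -0.0943 0.2175 m, trq=-0.1555 2.2650 N·m.
t=1.6800 s (step 112): theta=0.7210 -2.0212 rad, qdot=0.4721 0.8519 rad/s, p_ee=-0.2275 -0.0920 0.2308 m, trq=-0.1746 2.3464 N·m.
t=1.7400 s (step 116): theta=0.7471 -1.9741 rad, qdot=0.4005 0.7190 rad/s, p_ee=-0.2340 -0.0894 0.2423 m, trq=-0.1853 2.4151 N·m.
t=1.7850 s (step 119): theta=0.7640 -1.9438 rad, qdot=0.3521 0.6296 rad/s, p_ee=-0.2380 -0.0874 0.2499 m.


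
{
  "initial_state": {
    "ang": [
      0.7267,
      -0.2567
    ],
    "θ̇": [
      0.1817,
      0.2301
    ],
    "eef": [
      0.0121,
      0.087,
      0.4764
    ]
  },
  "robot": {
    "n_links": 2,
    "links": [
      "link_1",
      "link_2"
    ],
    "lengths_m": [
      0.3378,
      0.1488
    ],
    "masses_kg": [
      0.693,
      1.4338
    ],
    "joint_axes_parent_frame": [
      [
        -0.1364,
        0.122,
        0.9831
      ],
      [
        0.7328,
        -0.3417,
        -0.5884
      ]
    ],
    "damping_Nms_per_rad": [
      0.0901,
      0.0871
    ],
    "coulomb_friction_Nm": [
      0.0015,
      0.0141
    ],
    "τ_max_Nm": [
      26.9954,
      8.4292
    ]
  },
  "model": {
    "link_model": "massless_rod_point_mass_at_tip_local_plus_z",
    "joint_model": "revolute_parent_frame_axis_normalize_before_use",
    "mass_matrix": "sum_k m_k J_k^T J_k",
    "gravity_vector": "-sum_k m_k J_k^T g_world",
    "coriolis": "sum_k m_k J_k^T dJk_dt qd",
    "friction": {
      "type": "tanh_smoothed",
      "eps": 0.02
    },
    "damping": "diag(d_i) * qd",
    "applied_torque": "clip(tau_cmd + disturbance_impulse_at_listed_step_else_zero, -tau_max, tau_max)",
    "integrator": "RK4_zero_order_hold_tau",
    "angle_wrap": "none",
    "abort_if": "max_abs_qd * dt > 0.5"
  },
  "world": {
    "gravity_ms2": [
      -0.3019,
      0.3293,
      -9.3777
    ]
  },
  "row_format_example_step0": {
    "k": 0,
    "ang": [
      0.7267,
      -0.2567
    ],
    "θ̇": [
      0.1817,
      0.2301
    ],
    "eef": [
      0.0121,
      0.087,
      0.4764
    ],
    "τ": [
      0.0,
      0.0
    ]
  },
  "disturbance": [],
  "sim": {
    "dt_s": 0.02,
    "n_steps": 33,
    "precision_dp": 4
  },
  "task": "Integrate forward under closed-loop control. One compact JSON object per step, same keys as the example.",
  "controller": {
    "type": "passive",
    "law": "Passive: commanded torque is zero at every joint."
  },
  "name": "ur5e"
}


{"k":1,"ang":[0.7254,-0.2606],"\u03b8\u0307":[-0.1809,-0.5132],"eef":[0.0119,0.0873,0.4762],"\u03c4":[0.0,0.0]}
{"k":2,"ang":[0.721,-0.276],"\u03b8\u0307":[-0.2244,-0.9985],"eef":[0.0113,0.0885,0.4757],"\u03c4":[0.0,0.0]}
{"k":3,"ang":[0.7169,-0.3001],"\u03b8\u0307":[-0.1726,-1.4041],"eef":[0.0101,0.0907,0.4749],"\u03c4":[0.0,0.0]}
{"k":4,"ang":[0.7142,-0.3321],"\u03b8\u0307":[-0.0996,-1.7925],"eef":[0.0085,0.0937,0.4736],"\u03c4":[0.0,0.0]}
{"k":5,"ang":[0.7128,-0.3719],"\u03b8\u0307":[-0.0331,-2.1903],"eef":[0.0064,0.0975,0.472],"\u03c4":[0.0,0.0]}
{"k":6,"ang":[0.7127,-0.4199],"\u03b8\u0307":[0.0121,-2.6135],"eef":[0.0036,0.1021,0.4697],"\u03c4":[0.0,0.0]}
{"k":7,"ang":[0.7132,-0.4766],"\u03b8\u0307":[0.0358,-3.0664],"eef":[0.0002,0.1073,0.4669],"\u03c4":[0.0,0.0]}
{"k":8,"ang":[0.714,-0.5427],"\u03b8\u0307":[0.0459,-3.548],"eef":[-0.004,0.113,0.4632],"\u03c4":[0.0,0.0]}
{"k":9,"ang":[0.7149,-0.6188],"\u03b8\u0307":[0.0429,-4.0607],"eef":[-0.0092,0.1191,0.4586],"\u03c4":[0.0,0.0]}
{"k":10,"ang":[0.7157,-0.7054],"\u03b8\u0307":[0.0286,-4.6046],"eef":[-0.0153,0.1254,0.4529],"\u03c4":[0.0,0.0]}
{"k":11,"ang":[0.716,-0.8031],"\u03b8\u0307":[0.006,-5.177],"eef":[-0.0225,0.1317,0.4459],"\u03c4":[0.0,0.0]}
{"k":12,"ang":[0.7159,-0.9126],"\u03b8\u0307":[-0.0219,-5.7722],"eef":[-0.0308,0.1374,0.4375],"\u03c4":[0.0,0.0]}
{"k":13,"ang":[0.7151,-1.0341],"\u03b8\u0307":[-0.0586,-6.3853],"eef":[-0.0402,0.1423,0.4276],"\u03c4":[0.0,0.0]}
{"k":14,"ang":[0.7134,-1.1681],"\u03b8\u0307":[-0.1076,-7.0067],"eef":[-0.0507,0.1457,0.416],"\u03c4":[0.0,0.0]}
{"k":15,"ang":[0.7107,-1.3144],"\u03b8\u0307":[-0.1715,-7.6212],"eef":[-0.062,0.147,0.4028],"\u03c4":[0.0,0.0]}
{"k":16,"ang":[0.7064,-1.4727],"\u03b8\u0307":[-0.2551,-8.2098],"eef":[-0.0738,0.1457,0.3883],"\u03c4":[0.0,0.0]}
{"k":17,"ang":[0.7003,-1.6424],"\u03b8\u0307":[-0.3647,-8.7497],"eef":[-0.0856,0.1412,0.3729],"\u03c4":[0.0,0.0]}
{"k":18,"ang":[0.6916,-1.8222],"\u03b8\u0307":[-0.5071,-9.2145],"eef":[-0.097,0.1332,0.3572],"\u03c4":[0.0,0.0]}
{"k":19,"ang":[0.6798,-2.0103],"\u03b8\u0307":[-0.6844,-9.5744],"eef":[-0.1071,0.1216,0.3418],"\u03c4":[0.0,0.0]}
{"k":20,"ang":[0.6641,-2.2043],"\u03b8\u0307":[-0.8822,-9.7919],"eef":[-0.1155,0.1066,0.3278],"\u03c4":[0.0,0.0]}
{"k":21,"ang":[0.6447,-2.4007],"\u03b8\u0307":[-1.0399,-9.8077],"eef":[-0.1219,0.0891,0.3159],"\u03c4":[0.0,0.0]}
{"k":22,"ang":[0.6237,-2.5946],"\u03b8\u0307":[-1.0076,-9.5165],"eef":[-0.1261,0.0699,0.3068],"\u03c4":[0.0,0.0]}
{"k":23,"ang":[0.6071,-2.7784],"\u03b8\u0307":[-0.5827,-8.7916],"eef":[-0.1283,0.0501,0.3011],"\u03c4":[0.0,0.0]}
{"k":24,"ang":[0.603,-2.9435],"\u03b8\u0307":[0.2104,-7.6729],"eef":[-0.1287,0.0307,0.2985],"\u03c4":[0.0,0.0]}
{"k":25,"ang":[0.6154,-3.0847],"\u03b8\u0307":[1.0088,-6.4471],"eef":[-0.127,0.0128,0.2986],"\u03c4":[0.0,0.0]}
{"k":26,"ang":[0.6419,-3.202],"\u03b8\u0307":[1.6004,-5.3016],"eef":[-0.1236,-0.0032,0.3003],"\u03c4":[0.0,0.0]}
{"k":27,"ang":[0.6783,-3.2974],"\u03b8\u0307":[2.0079,-4.2516],"eef":[-0.1187,-0.0169,0.3029],"\u03c4":[0.0,0.0]}
{"k":28,"ang":[0.7215,-3.3725],"\u03b8\u0307":[2.3006,-3.2728],"eef":[-0.1128,-0.0281,0.3059],"\u03c4":[0.0,0.0]}
{"k":29,"ang":[0.7698,-3.4287],"\u03b8\u0307":[2.5196,-2.3568],"eef":[-0.1065,-0.0371,0.3087],"\u03c4":[0.0,0.0]}
{"k":30,"ang":[0.8219,-3.4672],"\u03b8\u0307":[2.6821,-1.5088],"eef":[-0.1001,-0.0438,0.3112],"\u03c4":[0.0,0.0]}
{"k":31,"ang":[0.8767,-3.4896],"\u03b8\u0307":[2.7929,-0.7386],"eef":[-0.094,-0.0488,0.3131],"\u03c4":[0.0,0.0]}
{"k":32,"ang":[0.9333,-3.4974],"\u03b8\u0307":[2.8503,-0.0564],"eef":[-0.0885,-0.0521,0.3145],"\u03c4":[0.0,0.0]}
{"k":33,"ang":[0.9899,-3.493],"\u03b8\u0307":[2.7917,0.4649],"eef":[-0.0837,-0.0541,0.3153]}


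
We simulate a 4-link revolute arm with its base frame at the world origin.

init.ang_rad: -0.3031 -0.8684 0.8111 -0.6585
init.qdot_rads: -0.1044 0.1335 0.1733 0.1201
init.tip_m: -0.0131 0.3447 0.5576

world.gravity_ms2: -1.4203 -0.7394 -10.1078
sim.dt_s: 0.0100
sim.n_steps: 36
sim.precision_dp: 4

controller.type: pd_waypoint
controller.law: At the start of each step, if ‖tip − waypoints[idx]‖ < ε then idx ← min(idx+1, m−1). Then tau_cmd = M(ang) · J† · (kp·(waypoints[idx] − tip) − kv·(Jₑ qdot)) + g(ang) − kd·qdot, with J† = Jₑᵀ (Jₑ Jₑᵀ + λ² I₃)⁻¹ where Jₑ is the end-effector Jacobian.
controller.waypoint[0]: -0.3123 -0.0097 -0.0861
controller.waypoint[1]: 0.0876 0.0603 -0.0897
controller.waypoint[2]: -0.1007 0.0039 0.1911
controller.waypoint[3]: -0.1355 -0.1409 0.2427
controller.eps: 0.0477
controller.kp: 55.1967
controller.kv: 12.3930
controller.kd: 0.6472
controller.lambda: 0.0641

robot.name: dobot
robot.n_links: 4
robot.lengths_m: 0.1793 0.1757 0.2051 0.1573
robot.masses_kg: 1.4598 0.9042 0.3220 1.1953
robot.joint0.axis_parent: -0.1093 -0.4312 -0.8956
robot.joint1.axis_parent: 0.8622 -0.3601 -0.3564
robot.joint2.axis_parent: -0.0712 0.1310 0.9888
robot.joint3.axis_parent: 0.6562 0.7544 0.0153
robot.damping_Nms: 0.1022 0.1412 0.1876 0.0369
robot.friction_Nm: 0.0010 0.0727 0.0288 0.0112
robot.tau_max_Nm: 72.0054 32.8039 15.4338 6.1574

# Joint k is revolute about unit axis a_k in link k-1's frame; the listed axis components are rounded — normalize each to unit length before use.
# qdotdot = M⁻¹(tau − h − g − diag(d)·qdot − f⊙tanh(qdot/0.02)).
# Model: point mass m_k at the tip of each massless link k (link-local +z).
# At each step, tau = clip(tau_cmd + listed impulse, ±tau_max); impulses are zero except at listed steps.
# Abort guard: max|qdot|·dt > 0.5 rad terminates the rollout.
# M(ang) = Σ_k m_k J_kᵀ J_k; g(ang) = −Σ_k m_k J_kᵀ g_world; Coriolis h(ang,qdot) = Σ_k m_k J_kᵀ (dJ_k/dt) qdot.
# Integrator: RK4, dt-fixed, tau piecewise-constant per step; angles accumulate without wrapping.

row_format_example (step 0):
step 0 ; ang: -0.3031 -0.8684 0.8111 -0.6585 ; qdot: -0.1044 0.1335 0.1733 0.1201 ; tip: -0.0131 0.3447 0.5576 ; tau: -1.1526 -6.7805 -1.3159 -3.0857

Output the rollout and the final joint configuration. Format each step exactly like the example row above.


step 1 ; ang: -0.3011 -0.8699 0.8111 -0.6680 ; qdot: 0.4877 -0.4421 -0.0516 -2.0309 ; tip: -0.0141 0.3442 0.5572 ; tau: -1.3150 -4.9331 -1.0174 -1.3982
step 2 ; ang: -0.2980 -0.8764 0.8072 -0.6918 ; qdot: 0.1209 -0.8657 -0.5930 -2.7415 ; tip: -0.0171 0.3435 0.5553 ; tau: -0.9891 -3.3816 -0.5823 -0.8478
step 3 ; ang: -0.2985 -0.8872 0.8037 -0.7223 ; qdot: -0.2057 -1.2867 -0.1790 -3.3497 ; tip: -0.0215 0.3429 0.5523 ; tau: -0.7610 -2.1902 -0.8012 -0.4185
step 4 ; ang: -0.3020 -0.9012 0.7963 -0.7561 ; qdot: -0.4925 -1.5226 -1.1218 -3.4320 ; tip: -0.0269 0.3426 0.5482 ; tau: -0.5888 -1.0588 -0.1279 -0.3722
step 5 ; ang: -0.3076 -0.9183 0.7910 -0.7931 ; qdot: -0.6246 -1.8996 -0.1411 -3.9182 ; tip: -0.0330 0.3425 0.5433 ; tau: -0.5651 -0.2858 -0.7362 -0.0651
step 6 ; ang: -0.3147 -0.9378 0.7821 -0.8309 ; qdot: -0.7922 -2.0006 -1.4383 -3.6930 ; tip: -0.0397 0.3425 0.5376 ; tau: -0.5119 0.6093 0.1779 -0.2426
step 7 ; ang: -0.3228 -0.9596 0.7745 -0.8701 ; qdot: -0.8281 -2.3515 -0.2552 -4.1020 ; tip: -0.0467 0.3426 0.5312 ; tau: -0.5940 1.1303 -0.5695 0.0078
step 8 ; ang: -0.3315 -0.9833 0.7656 -0.9096 ; qdot: -0.9089 -2.4013 -1.3914 -3.8192 ; tip: -0.0541 0.3427 0.5241 ; tau: -0.6170 1.8290 0.2481 -0.2027
step 9 ; ang: -0.3407 -1.0087 0.7560 -0.9489 ; qdot: -0.9231 -2.6749 -0.6172 -4.0346 ; tip: -0.0618 0.3428 0.5165 ; tau: -0.7284 2.2335 -0.2266 -0.0715
step 10 ; ang: -0.3501 -1.0358 0.7469 -0.9884 ; qdot: -0.9425 -2.7547 -1.1697 -3.8659 ; tip: -0.0697 0.3428 0.5082 ; tau: -0.8080 2.7352 0.2028 -0.1908
step 11 ; ang: -0.3596 -1.0643 0.7366 -1.0272 ; qdot: -0.9480 -2.9345 -0.9222 -3.8880 ; tip: -0.0778 0.3428 0.4995 ; tau: -0.9200 3.0837 0.0847 -0.1728
step 12 ; ang: -0.3690 -1.0942 0.7266 -1.0656 ; qdot: -0.9422 -3.0442 -1.0718 -3.7955 ; tip: -0.0860 0.3426 0.4904 ; tau: -1.0259 3.4368 0.2396 -0.2230
step 13 ; ang: -0.3785 -1.1253 0.7160 -1.1032 ; qdot: -0.9337 -3.1710 -1.0496 -3.7303 ; tip: -0.0943 0.3422 0.4808 ; tau: -1.1374 3.7270 0.2749 -0.2457
step 14 ; ang: -0.3877 -1.1575 0.7054 -1.1401 ; qdot: -0.9181 -3.2802 -1.0837 -3.6412 ; tip: -0.1027 0.3417 0.4709 ; tau: -1.2473 3.9909 0.3485 -0.2759
step 15 ; ang: -0.3968 -1.1909 0.6945 -1.1760 ; qdot: -0.8988 -3.3849 -1.0988 -3.5456 ; tip: -0.1112 0.3408 0.4606 ; tau: -1.3553 4.2229 0.4078 -0.3023
step 16 ; ang: -0.4057 -1.2252 0.6835 -1.2109 ; qdot: -0.8754 -3.4824 -1.1155 -3.4403 ; tip: -0.1197 0.3398 0.4501 ; tau: -1.4599 4.4307 0.4673 -0.3280
step 17 ; ang: -0.4144 -1.2605 0.6723 -1.2448 ; qdot: -0.8483 -3.5737 -1.1293 -3.3268 ; tip: -0.1282 0.3384 0.4393 ; tau: -1.5598 4.6172 0.5238 -0.3527
step 18 ; ang: -0.4227 -1.2967 0.6610 -1.2774 ; qdot: -0.8177 -3.6591 -1.1410 -3.2059 ; tip: -0.1368 0.3368 0.4283 ; tau: -1.6542 4.7858 0.5781 -0.3769
step 19 ; ang: -0.4307 -1.3337 0.6496 -1.3089 ; qdot: -0.7835 -3.7385 -1.1505 -3.0782 ; tip: -0.1453 0.3348 0.4170 ; tau: -1.7423 4.9390 0.6299 -0.4012
step 20 ; ang: -0.4384 -1.3714 0.6381 -1.3390 ; qdot: -0.7459 -3.8122 -1.1576 -2.9448 ; tip: -0.1538 0.3326 0.4057 ; tau: -1.8233 5.0788 0.6794 -0.4259
step 21 ; ang: -0.4457 -1.4099 0.6265 -1.3677 ; qdot: -0.7050 -3.8799 -1.1624 -2.8065 ; tip: -0.1623 0.3300 0.3942 ; tau: -1.8968 5.2069 0.7265 -0.4514
step 22 ; ang: -0.4525 -1.4490 0.6149 -1.3951 ; qdot: -0.6609 -3.9416 -1.1649 -2.6643 ; tip: -0.1707 0.3271 0.3825 ; tau: -1.9624 5.3243 0.7712 -0.4780
step 23 ; ang: -0.4589 -1.4887 0.6032 -1.4210 ; qdot: -0.6138 -3.9971 -1.1650 -2.5190 ; tip: -0.1790 0.3238 0.3709 ; tau: -2.0197 5.4319 0.8134 -0.5059
step 24 ; ang: -0.4648 -1.5289 0.5916 -1.4455 ; qdot: -0.5638 -4.0462 -1.1629 -2.3719 ; tip: -0.1872 0.3203 0.3591 ; tau: -2.0686 5.5302 0.8531 -0.5351
step 25 ; ang: -0.4702 -1.5696 0.5800 -1.4685 ; qdot: -0.5113 -4.0889 -1.1586 -2.2237 ; tip: -0.1953 0.3164 0.3474 ; tau: -2.1090 5.6195 0.8902 -0.5658
step 26 ; ang: -0.4750 -1.6107 0.5685 -1.4900 ; qdot: -0.4565 -4.1249 -1.1522 -2.0756 ; tip: -0.2033 0.3122 0.3357 ; tau: -2.1412 5.6999 0.9246 -0.5978
step 27 ; ang: -0.4793 -1.6521 0.5570 -1.5100 ; qdot: -0.3997 -4.1541 -1.1438 -1.9285 ; tip: -0.2111 0.3077 0.3240 ; tau: -2.1651 5.7712 0.9563 -0.6311
step 28 ; ang: -0.4830 -1.6937 0.5457 -1.5286 ; qdot: -0.3412 -4.1765 -1.1335 -1.7832 ; tip: -0.2187 0.3029 0.3124 ; tau: -2.1814 5.8334 0.9852 -0.6654
step 29 ; ang: -0.4861 -1.7356 0.5344 -1.5457 ; qdot: -0.2814 -4.1919 -1.1214 -1.6408 ; tip: -0.2262 0.2978 0.3008 ; tau: -2.1903 5.8863 1.0112 -0.7005
step 30 ; ang: -0.4886 -1.7776 0.5233 -1.5614 ; qdot: -0.2206 -4.2004 -1.1077 -1.5019 ; tip: -0.2334 0.2925 0.2894 ; tau: -2.1925 5.9294 1.0344 -0.7362
step 31 ; ang: -0.4905 -1.8196 0.5123 -1.5758 ; qdot: -0.1590 -4.2021 -1.0926 -1.3672 ; tip: -0.2404 0.2869 0.2781 ; tau: -2.1885 5.9625 1.0546 -0.7722
step 32 ; ang: -0.4918 -1.8616 0.5015 -1.5888 ; qdot: -0.0971 -4.1970 -1.0761 -1.2374 ; tip: -0.2472 0.2810 0.2670 ; tau: -2.1791 5.9852 1.0719 -0.8083
step 33 ; ang: -0.4925 -1.9035 0.4908 -1.6006 ; qdot: -0.0352 -4.1852 -1.0585 -1.1130 ; tip: -0.2538 0.2750 0.2560 ; tau: -2.1650 5.9974 1.0862 -0.8442
step 34 ; ang: -0.4925 -1.9453 0.4803 -1.6111 ; qdot: 0.0263 -4.1670 -1.0398 -0.9943 ; tip: -0.2601 0.2687 0.2453 ; tau: -2.1467 5.9985 1.0975 -0.8797
step 35 ; ang: -0.4919 -1.9868 0.4700 -1.6205 ; qdot: 0.0872 -4.1425 -1.0201 -0.8817 ; tip: -0.2661 0.2623 0.2347 ; tau: -2.1249 5.9886 1.1058 -0.9145
step 36 ; ang: -0.4907 -2.0281 0.4599 -1.6288 ; qdot: 0.1472 -4.1121 -0.9998 -0.7755 ; tip: -0.2719 0.2557 0.2244
final ang (rad): -0.4907 -2.0281 0.4599 -1.6288


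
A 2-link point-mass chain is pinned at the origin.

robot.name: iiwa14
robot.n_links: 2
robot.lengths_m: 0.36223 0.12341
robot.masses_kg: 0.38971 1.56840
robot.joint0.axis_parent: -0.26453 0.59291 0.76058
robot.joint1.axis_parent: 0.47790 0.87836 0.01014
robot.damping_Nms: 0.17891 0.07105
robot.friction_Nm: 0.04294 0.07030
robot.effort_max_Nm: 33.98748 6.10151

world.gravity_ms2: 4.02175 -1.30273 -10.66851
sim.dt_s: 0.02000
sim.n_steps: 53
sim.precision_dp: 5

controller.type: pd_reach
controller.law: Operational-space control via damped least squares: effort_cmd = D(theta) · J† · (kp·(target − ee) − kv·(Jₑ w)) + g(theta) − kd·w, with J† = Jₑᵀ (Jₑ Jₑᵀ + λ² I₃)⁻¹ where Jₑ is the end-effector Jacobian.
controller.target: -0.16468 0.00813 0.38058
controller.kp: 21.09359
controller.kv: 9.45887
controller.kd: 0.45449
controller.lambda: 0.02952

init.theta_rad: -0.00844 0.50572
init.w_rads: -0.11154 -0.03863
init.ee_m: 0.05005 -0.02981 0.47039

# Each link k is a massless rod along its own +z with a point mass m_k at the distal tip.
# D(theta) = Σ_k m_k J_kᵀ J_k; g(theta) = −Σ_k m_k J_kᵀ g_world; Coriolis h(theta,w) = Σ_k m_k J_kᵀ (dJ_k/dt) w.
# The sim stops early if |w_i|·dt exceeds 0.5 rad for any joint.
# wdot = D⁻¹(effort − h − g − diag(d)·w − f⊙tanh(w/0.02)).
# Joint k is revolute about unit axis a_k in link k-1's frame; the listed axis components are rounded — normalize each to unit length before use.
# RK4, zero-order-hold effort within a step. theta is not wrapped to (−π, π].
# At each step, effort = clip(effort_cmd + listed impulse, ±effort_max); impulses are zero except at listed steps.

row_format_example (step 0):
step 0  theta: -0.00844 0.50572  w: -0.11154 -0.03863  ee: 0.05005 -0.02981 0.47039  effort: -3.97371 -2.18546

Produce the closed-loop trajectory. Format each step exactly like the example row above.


step 1  theta: -0.01206 0.50348  w: -0.25097 -0.18417  ee: 0.04874 -0.03028 0.47060  effort: -3.57243 -2.03652
step 2  theta: -0.01824 0.49926  w: -0.36595 -0.23889  ee: 0.04647 -0.03106 0.47097  effort: -3.24389 -1.95049
step 3  theta: -0.02644 0.49423  w: -0.45450 -0.26485  ee: 0.04350 -0.03210 0.47141  effort: -2.97663 -1.88849
step 4  theta: -0.03619 0.48880  w: -0.52062 -0.27952  ee: 0.04001 -0.03333 0.47187  effort: -2.75813 -1.83858
step 5  theta: -0.04708 0.48314  w: -0.56884 -0.28851  ee: 0.03614 -0.03470 0.47234  effort: -2.57778 -1.79623
step 6  theta: -0.05880 0.47733  w: -0.60306 -0.29400  ee: 0.03198 -0.03615 0.47278  effort: -2.42711 -1.75921
step 7  theta: -0.07109 0.47144  w: -0.62640 -0.29707  ee: 0.02762 -0.03764 0.47320  effort: -2.29954 -1.72620
step 8  theta: -0.08377 0.46550  w: -0.64132 -0.29835  ee: 0.02313 -0.03913 0.47357  effort: -2.18994 -1.69625
step 9  theta: -0.09667 0.45956  w: -0.64973 -0.29830  ee: 0.01854 -0.04061 0.47390  effort: -2.09439 -1.66869
step 10  theta: -0.10970 0.45362  w: -0.65311 -0.29723  ee: 0.01389 -0.04206 0.47418  effort: -2.00986 -1.64301
step 11  theta: -0.12275 0.44771  w: -0.65260 -0.29540  ee: 0.00923 -0.04346 0.47441  effort: -1.93400 -1.61883
step 12  theta: -0.13576 0.44185  w: -0.64912 -0.29298  ee: 0.00457 -0.04481 0.47459  effort: -1.86502 -1.59587
step 13  theta: -0.14868 0.43604  w: -0.64334 -0.29011  ee: -0.00008 -0.04609 0.47472  effort: -1.80154 -1.57389
step 14  theta: -0.16147 0.43029  w: -0.63582 -0.28691  ee: -0.00468 -0.04732 0.47480  effort: -1.74249 -1.55275
step 15  theta: -0.17410 0.42461  w: -0.62697 -0.28346  ee: -0.00925 -0.04847 0.47484  effort: -1.68705 -1.53229
step 16  theta: -0.18653 0.41899  w: -0.61712 -0.27983  ee: -0.01375 -0.04956 0.47483  effort: -1.63460 -1.51244
step 17  theta: -0.19877 0.41345  w: -0.60652 -0.27607  ee: -0.01819 -0.05059 0.47479  effort: -1.58464 -1.49311
step 18  theta: -0.21078 0.40799  w: -0.59539 -0.27221  ee: -0.02256 -0.05155 0.47470  effort: -1.53681 -1.47425
step 19  theta: -0.22257 0.40261  w: -0.58387 -0.26830  ee: -0.02686 -0.05244 0.47458  effort: -1.49080 -1.45582
step 20  theta: -0.23412 0.39730  w: -0.57209 -0.26436  ee: -0.03108 -0.05328 0.47442  effort: -1.44640 -1.43778
step 21  theta: -0.24544 0.39207  w: -0.56014 -0.26041  ee: -0.03522 -0.05405 0.47424  effort: -1.40344 -1.42010
step 22  theta: -0.25652 0.38692  w: -0.54811 -0.25647  ee: -0.03928 -0.05476 0.47402  effort: -1.36177 -1.40277
step 23  theta: -0.26736 0.38185  w: -0.53605 -0.25255  ee: -0.04326 -0.05542 0.47378  effort: -1.32129 -1.38578
step 24  theta: -0.27796 0.37686  w: -0.52400 -0.24866  ee: -0.04716 -0.05603 0.47351  effort: -1.28192 -1.36910
step 25  theta: -0.28831 0.37194  w: -0.51202 -0.24481  ee: -0.05097 -0.05658 0.47322  effort: -1.24360 -1.35273
step 26  theta: -0.29843 0.36710  w: -0.50013 -0.24100  ee: -0.05470 -0.05709 0.47290  effort: -1.20625 -1.33667
step 27  theta: -0.30831 0.36234  w: -0.48834 -0.23725  ee: -0.05835 -0.05754 0.47257  effort: -1.16986 -1.32090
step 28  theta: -0.31796 0.35764  w: -0.47669 -0.23356  ee: -0.06191 -0.05795 0.47223  effort: -1.13437 -1.30542
step 29  theta: -0.32738 0.35303  w: -0.46518 -0.22993  ee: -0.06539 -0.05832 0.47186  effort: -1.09976 -1.29022
step 30  theta: -0.33656 0.34848  w: -0.45384 -0.22636  ee: -0.06879 -0.05865 0.47149  effort: -1.06600 -1.27530
step 31  theta: -0.34553 0.34401  w: -0.44266 -0.22286  ee: -0.07210 -0.05894 0.47110  effort: -1.03307 -1.26066
step 32  theta: -0.35427 0.33960  w: -0.43165 -0.21943  ee: -0.07534 -0.05920 0.47070  effort: -1.00095 -1.24629
step 33  theta: -0.36279 0.33526  w: -0.42083 -0.21606  ee: -0.07850 -0.05942 0.47029  effort: -0.96961 -1.23218
step 34  theta: -0.37110 0.33099  w: -0.41019 -0.21276  ee: -0.08158 -0.05961 0.46988  effort: -0.93906 -1.21833
step 35  theta: -0.37919 0.32678  w: -0.39975 -0.20954  ee: -0.08458 -0.05976 0.46946  effort: -0.90926 -1.20474
step 36  theta: -0.38708 0.32264  w: -0.38949 -0.20638  ee: -0.08751 -0.05989 0.46903  effort: -0.88020 -1.19140
step 37  theta: -0.39477 0.31856  w: -0.37943 -0.20329  ee: -0.09036 -0.05999 0.46860  effort: -0.85186 -1.17830
step 38  theta: -0.40226 0.31454  w: -0.36956 -0.20028  ee: -0.09314 -0.06007 0.46816  effort: -0.82424 -1.16546
step 39  theta: -0.40955 0.31058  w: -0.35989 -0.19733  ee: -0.09585 -0.06012 0.46773  effort: -0.79732 -1.15285
step 40  theta: -0.41665 0.30667  w: -0.35041 -0.19445  ee: -0.09849 -0.06015 0.46729  effort: -0.77108 -1.14047
step 41  theta: -0.42356 0.30283  w: -0.34112 -0.19164  ee: -0.10106 -0.06016 0.46685  effort: -0.74551 -1.12832
step 42  theta: -0.43029 0.29904  w: -0.33203 -0.18890  ee: -0.10356 -0.06014 0.46641  effort: -0.72060 -1.11640
step 43  theta: -0.43684 0.29530  w: -0.32313 -0.18622  ee: -0.10600 -0.06011 0.46597  effort: -0.69633 -1.10470
step 44  theta: -0.44322 0.29162  w: -0.31442 -0.18361  ee: -0.10837 -0.06006 0.46553  effort: -0.67269 -1.09322
step 45  theta: -0.44942 0.28798  w: -0.30590 -0.18106  ee: -0.11068 -0.06000 0.46510  effort: -0.64967 -1.08194
step 46  theta: -0.45545 0.28440  w: -0.29756 -0.17858  ee: -0.11293 -0.05992 0.46466  effort: -0.62724 -1.07087
step 47  theta: -0.46132 0.28087  w: -0.28942 -0.17615  ee: -0.11511 -0.05982 0.46423  effort: -0.60541 -1.06001
step 48  theta: -0.46703 0.27738  w: -0.28145 -0.17379  ee: -0.11724 -0.05971 0.46381  effort: -0.58415 -1.04934
step 49  theta: -0.47258 0.27394  w: -0.27366 -0.17149  ee: -0.11931 -0.05959 0.46339  effort: -0.56346 -1.03886
step 50  theta: -0.47797 0.27055  w: -0.26606 -0.16925  ee: -0.12133 -0.05946 0.46297  effort: -0.54331 -1.02857
step 51  theta: -0.48322 0.26720  w: -0.25863 -0.16707  ee: -0.12328 -0.05932 0.46255  effort: -0.52371 -1.01847
step 52  theta: -0.48832 0.26389  w: -0.25137 -0.16494  ee: -0.12519 -0.05916 0.46215  effort: -0.50463 -1.00854
step 53  theta: -0.49327 0.26062  w: -0.24428 -0.16287  ee: -0.12704 -0.05900 0.46174
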